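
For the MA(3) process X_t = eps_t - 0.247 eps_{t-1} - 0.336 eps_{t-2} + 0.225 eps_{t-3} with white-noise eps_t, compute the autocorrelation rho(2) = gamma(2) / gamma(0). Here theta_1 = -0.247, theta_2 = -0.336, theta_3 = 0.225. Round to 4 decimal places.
\rho(2) = -0.3198

For an MA(q) process with theta_0 = 1, the autocovariance is
  gamma(k) = sigma^2 * sum_{i=0..q-k} theta_i * theta_{i+k},
and rho(k) = gamma(k) / gamma(0). Sigma^2 cancels.
  numerator   = (1)*(-0.336) + (-0.247)*(0.225) = -0.391575.
  denominator = (1)^2 + (-0.247)^2 + (-0.336)^2 + (0.225)^2 = 1.22453.
  rho(2) = -0.391575 / 1.22453 = -0.3198.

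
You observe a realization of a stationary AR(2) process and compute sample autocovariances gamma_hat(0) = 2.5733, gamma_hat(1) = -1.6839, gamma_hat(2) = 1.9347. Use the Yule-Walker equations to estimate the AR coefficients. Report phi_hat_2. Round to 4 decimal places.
\hat\phi_{2} = 0.5660

The Yule-Walker equations for an AR(p) process read, in matrix form,
  Gamma_p phi = r_p,   with   (Gamma_p)_{ij} = gamma(|i - j|),
                       (r_p)_i = gamma(i),   i,j = 1..p.
Substitute the sample gammas (Toeplitz matrix and right-hand side of size 2):
  Gamma_p = [[2.5733, -1.6839], [-1.6839, 2.5733]]
  r_p     = [-1.6839, 1.9347]
Written out:
  2.5733 phi_1 - 1.6839 phi_2 = -1.6839
  -1.6839 phi_1 + 2.5733 phi_2 = 1.9347
Solve by Cramer's rule:
  det = gamma(0)^2 - gamma(1)^2 = (2.5733)^2 - (-1.6839)^2 = 6.62187289 - 2.83551921 = 3.78635368
  phi_hat_1 = [gamma(1) gamma(0) - gamma(1) gamma(2)] / det = [(-1.6839)(2.5733) - (-1.6839)(1.9347)] / 3.78635368 = -1.07533854 / 3.78635368 = -0.284
  phi_hat_2 = [gamma(0) gamma(2) - gamma(1)^2] / det = [(2.5733)(1.9347) - (-1.6839)^2] / 3.78635368 = 2.1430443 / 3.78635368 = 0.566
So phi_hat = [-0.2840, 0.5660].
Therefore phi_hat_2 = 0.5660.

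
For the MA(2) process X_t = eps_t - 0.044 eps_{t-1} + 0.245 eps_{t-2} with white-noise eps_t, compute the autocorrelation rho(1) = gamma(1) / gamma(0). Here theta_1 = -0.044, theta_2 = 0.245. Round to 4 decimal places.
\rho(1) = -0.0516

For an MA(q) process with theta_0 = 1, the autocovariance is
  gamma(k) = sigma^2 * sum_{i=0..q-k} theta_i * theta_{i+k},
and rho(k) = gamma(k) / gamma(0). Sigma^2 cancels.
  numerator   = (1)*(-0.044) + (-0.044)*(0.245) = -0.05478.
  denominator = (1)^2 + (-0.044)^2 + (0.245)^2 = 1.061961.
  rho(1) = -0.05478 / 1.061961 = -0.0516.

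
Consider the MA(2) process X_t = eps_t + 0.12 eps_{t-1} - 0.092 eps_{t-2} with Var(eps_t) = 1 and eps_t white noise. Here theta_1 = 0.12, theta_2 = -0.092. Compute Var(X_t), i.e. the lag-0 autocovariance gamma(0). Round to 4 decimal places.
\gamma(0) = 1.0229

For an MA(q) process X_t = eps_t + sum_i theta_i eps_{t-i} with
Var(eps_t) = sigma^2, the variance is
  gamma(0) = sigma^2 * (1 + sum_i theta_i^2).
  sum_i theta_i^2 = (0.12)^2 + (-0.092)^2 = 0.0144 + 0.008464 = 0.022864.
  gamma(0) = 1 * (1 + 0.022864) = 1 * 1.022864 = 1.022864, which rounds to 1.0229.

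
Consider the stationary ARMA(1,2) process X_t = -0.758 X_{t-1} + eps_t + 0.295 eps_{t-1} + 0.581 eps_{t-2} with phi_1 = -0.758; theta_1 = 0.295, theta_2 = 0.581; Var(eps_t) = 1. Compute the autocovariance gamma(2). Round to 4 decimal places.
\gamma(2) = 2.4320

Multiply the model equation by X_{t-k} and take expectations. With theta_0 = psi_0 = 1 and psi_j the MA(infinity) weights, this gives
  gamma(k) - sum_i phi_i gamma(k-i) = c_k,
  c_k = sigma^2 * sum_{j=k..q} theta_j psi_{j-k}   (c_k = 0 for k > q),
using gamma(-m) = gamma(m).
psi-weights needed (psi_j = theta_j + sum_i phi_i psi_{j-i}):
  psi_1 = theta_1 + phi_1 = 0.295 + (-0.758) = -0.463
  psi_2 = theta_2 + phi_1 psi_1 = 0.581 + (-0.758)(-0.463) = 0.931954
Right-hand sides:
  c_0 = sigma^2 (1 + theta_1 psi_1 + theta_2 psi_2) = 1 * (1 + (0.295)(-0.463) + (0.581)(0.931954)) = 1 * 1.40488 = 1.40488
  c_1 = sigma^2 (theta_1 + theta_2 psi_1) = 1 * (0.295 + (0.581)(-0.463)) = 0.025997
  c_2 = sigma^2 theta_2 = 1 * (0.581) = 0.581
Equations for k = 0 and k = 1 (AR order 1):
  gamma(0) = phi_1 gamma(1) + c_0
  gamma(1) = phi_1 gamma(0) + c_1
Substituting the second into the first: gamma(0) (1 - phi_1^2) = c_0 + phi_1 c_1, so
  gamma(0) = (c_0 + phi_1 c_1) / (1 - phi_1^2) = (1.40488 + (-0.758)(0.025997)) / (1 - (-0.758)^2) = 1.385175 / 0.425436 = 3.255894.
  gamma(1) = phi_1 gamma(0) + c_1 = (-0.758)(3.255894) + (0.025997) = -2.441971.
For k = 2: gamma(2) = phi_1 gamma(1) + c_2
  = (-0.758)(-2.441971) + (0.581) = 2.432014.
Therefore gamma(2) = 2.4320 (to 4 decimal places).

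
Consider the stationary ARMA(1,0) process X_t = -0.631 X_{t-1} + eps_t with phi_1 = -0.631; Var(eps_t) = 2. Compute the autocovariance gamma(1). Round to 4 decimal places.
\gamma(1) = -2.0969

Multiply the model equation by X_{t-k} and take expectations. With theta_0 = psi_0 = 1 and psi_j the MA(infinity) weights, this gives
  gamma(k) - sum_i phi_i gamma(k-i) = c_k,
  c_k = sigma^2 * sum_{j=k..q} theta_j psi_{j-k}   (c_k = 0 for k > q),
using gamma(-m) = gamma(m).
Pure AR (q = 0): c_0 = sigma^2 = 2, c_k = 0 for k >= 1.
Equations for k = 0 and k = 1 (AR order 1):
  gamma(0) = phi_1 gamma(1) + c_0
  gamma(1) = phi_1 gamma(0) + c_1
Substituting the second into the first: gamma(0) (1 - phi_1^2) = c_0 + phi_1 c_1, so
  gamma(0) = c_0 / (1 - phi_1^2) = 2 / (1 - (-0.631)^2) = 2 / 0.601839 = 3.323148.
  gamma(1) = phi_1 gamma(0) = (-0.631)(3.323148) = -2.096906.
Therefore gamma(1) = -2.0969 (to 4 decimal places).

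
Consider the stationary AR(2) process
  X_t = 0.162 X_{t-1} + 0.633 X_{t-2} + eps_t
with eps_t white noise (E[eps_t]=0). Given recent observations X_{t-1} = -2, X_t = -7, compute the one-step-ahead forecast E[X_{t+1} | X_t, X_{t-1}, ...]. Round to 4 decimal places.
E[X_{t+1} \mid \mathcal F_t] = -2.4000

For an AR(p) model X_t = c + sum_i phi_i X_{t-i} + eps_t, the
one-step-ahead conditional mean is
  E[X_{t+1} | X_t, ...] = c + sum_i phi_i X_{t+1-i}.
Substitute known values:
  E[X_{t+1} | ...] = (0.162) * (-7) + (0.633) * (-2)
                   = -2.4000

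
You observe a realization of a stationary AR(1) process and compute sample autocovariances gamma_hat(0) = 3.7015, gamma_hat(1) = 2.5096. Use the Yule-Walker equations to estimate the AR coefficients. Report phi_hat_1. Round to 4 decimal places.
\hat\phi_{1} = 0.6780

The Yule-Walker equations for an AR(p) process read, in matrix form,
  Gamma_p phi = r_p,   with   (Gamma_p)_{ij} = gamma(|i - j|),
                       (r_p)_i = gamma(i),   i,j = 1..p.
Substitute the sample gammas (Toeplitz matrix and right-hand side of size 1):
  Gamma_p = [[3.7015]]
  r_p     = [2.5096]
With p = 1 this is the single equation gamma(0) phi_1 = gamma(1):
  phi_hat_1 = gamma(1) / gamma(0) = 2.5096 / 3.7015 = 0.6780.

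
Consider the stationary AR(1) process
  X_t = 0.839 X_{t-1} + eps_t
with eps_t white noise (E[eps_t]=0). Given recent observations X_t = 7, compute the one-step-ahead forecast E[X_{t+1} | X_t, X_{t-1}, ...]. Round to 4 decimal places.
E[X_{t+1} \mid \mathcal F_t] = 5.8730

For an AR(p) model X_t = c + sum_i phi_i X_{t-i} + eps_t, the
one-step-ahead conditional mean is
  E[X_{t+1} | X_t, ...] = c + sum_i phi_i X_{t+1-i}.
Substitute known values:
  E[X_{t+1} | ...] = (0.839) * (7)
                   = 5.8730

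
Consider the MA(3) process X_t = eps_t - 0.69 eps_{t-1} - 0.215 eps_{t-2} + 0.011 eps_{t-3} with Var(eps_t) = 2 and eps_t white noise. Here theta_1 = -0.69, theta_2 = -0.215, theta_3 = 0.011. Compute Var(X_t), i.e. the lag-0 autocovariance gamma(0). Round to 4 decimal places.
\gamma(0) = 3.0449

For an MA(q) process X_t = eps_t + sum_i theta_i eps_{t-i} with
Var(eps_t) = sigma^2, the variance is
  gamma(0) = sigma^2 * (1 + sum_i theta_i^2).
  sum_i theta_i^2 = (-0.69)^2 + (-0.215)^2 + (0.011)^2 = 0.4761 + 0.046225 + 0.000121 = 0.522446.
  gamma(0) = 2 * (1 + 0.522446) = 2 * 1.522446 = 3.044892, which rounds to 3.0449.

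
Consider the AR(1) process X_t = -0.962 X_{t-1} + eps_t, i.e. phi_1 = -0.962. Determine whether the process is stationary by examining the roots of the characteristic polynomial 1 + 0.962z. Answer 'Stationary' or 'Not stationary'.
\text{Stationary}

The AR(p) characteristic polynomial is P(z) = 1 + 0.962z.
Stationarity requires all roots to lie outside the unit circle, i.e. |z| > 1 for every root.
This is linear in z: 1 + (0.962) z = 0  =>  z = -1/(0.962) = -1.039501,  |z| = 1.039501.
Moduli of all roots: 1.0395.
All moduli strictly greater than 1? Yes.
Verdict: Stationary.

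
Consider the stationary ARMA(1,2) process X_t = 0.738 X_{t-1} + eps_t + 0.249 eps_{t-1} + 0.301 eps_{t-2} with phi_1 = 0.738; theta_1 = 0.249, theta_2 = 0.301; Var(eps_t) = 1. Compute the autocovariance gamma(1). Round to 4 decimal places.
\gamma(1) = 3.7205

Multiply the model equation by X_{t-k} and take expectations. With theta_0 = psi_0 = 1 and psi_j the MA(infinity) weights, this gives
  gamma(k) - sum_i phi_i gamma(k-i) = c_k,
  c_k = sigma^2 * sum_{j=k..q} theta_j psi_{j-k}   (c_k = 0 for k > q),
using gamma(-m) = gamma(m).
psi-weights needed (psi_j = theta_j + sum_i phi_i psi_{j-i}):
  psi_1 = theta_1 + phi_1 = 0.249 + (0.738) = 0.987
  psi_2 = theta_2 + phi_1 psi_1 = 0.301 + (0.738)(0.987) = 1.029406
Right-hand sides:
  c_0 = sigma^2 (1 + theta_1 psi_1 + theta_2 psi_2) = 1 * (1 + (0.249)(0.987) + (0.301)(1.029406)) = 1 * 1.555614 = 1.555614
  c_1 = sigma^2 (theta_1 + theta_2 psi_1) = 1 * (0.249 + (0.301)(0.987)) = 0.546087
  c_2 = sigma^2 theta_2 = 1 * (0.301) = 0.301
Equations for k = 0 and k = 1 (AR order 1):
  gamma(0) = phi_1 gamma(1) + c_0
  gamma(1) = phi_1 gamma(0) + c_1
Substituting the second into the first: gamma(0) (1 - phi_1^2) = c_0 + phi_1 c_1, so
  gamma(0) = (c_0 + phi_1 c_1) / (1 - phi_1^2) = (1.555614 + (0.738)(0.546087)) / (1 - (0.738)^2) = 1.958626 / 0.455356 = 4.301308.
  gamma(1) = phi_1 gamma(0) + c_1 = (0.738)(4.301308) + (0.546087) = 3.720452.
Therefore gamma(1) = 3.7205 (to 4 decimal places).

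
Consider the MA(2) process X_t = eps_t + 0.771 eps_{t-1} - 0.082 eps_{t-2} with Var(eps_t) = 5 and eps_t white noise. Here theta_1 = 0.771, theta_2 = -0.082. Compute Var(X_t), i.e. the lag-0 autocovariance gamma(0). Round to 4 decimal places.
\gamma(0) = 8.0058

For an MA(q) process X_t = eps_t + sum_i theta_i eps_{t-i} with
Var(eps_t) = sigma^2, the variance is
  gamma(0) = sigma^2 * (1 + sum_i theta_i^2).
  sum_i theta_i^2 = (0.771)^2 + (-0.082)^2 = 0.594441 + 0.006724 = 0.601165.
  gamma(0) = 5 * (1 + 0.601165) = 5 * 1.601165 = 8.005825, which rounds to 8.0058.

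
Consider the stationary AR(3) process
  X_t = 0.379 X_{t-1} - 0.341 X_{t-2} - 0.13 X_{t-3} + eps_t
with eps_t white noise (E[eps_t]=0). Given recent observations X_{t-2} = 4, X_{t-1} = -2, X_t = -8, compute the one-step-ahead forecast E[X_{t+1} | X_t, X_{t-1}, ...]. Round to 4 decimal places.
E[X_{t+1} \mid \mathcal F_t] = -2.8700

For an AR(p) model X_t = c + sum_i phi_i X_{t-i} + eps_t, the
one-step-ahead conditional mean is
  E[X_{t+1} | X_t, ...] = c + sum_i phi_i X_{t+1-i}.
Substitute known values:
  E[X_{t+1} | ...] = (0.379) * (-8) + (-0.341) * (-2) + (-0.13) * (4)
                   = -2.8700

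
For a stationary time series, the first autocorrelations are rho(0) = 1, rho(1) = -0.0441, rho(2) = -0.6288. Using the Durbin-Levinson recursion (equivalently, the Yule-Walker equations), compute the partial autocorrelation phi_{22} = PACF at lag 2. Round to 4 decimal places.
\phi_{22} = -0.6320

The PACF at lag k is phi_{kk}, the last component of the solution
to the Yule-Walker system G_k phi = r_k where
  (G_k)_{ij} = rho(|i - j|), (r_k)_i = rho(i), i,j = 1..k.
Equivalently, Durbin-Levinson gives phi_{kk} iteratively:
  phi_{11} = rho(1)
  phi_{kk} = [rho(k) - sum_{j=1..k-1} phi_{k-1,j} rho(k-j)]
            / [1 - sum_{j=1..k-1} phi_{k-1,j} rho(j)],
  phi_{k,j} = phi_{k-1,j} - phi_{kk} phi_{k-1,k-j},  j = 1..k-1.
Step k = 1:
  phi_11 = rho(1) = -0.0441.
Step k = 2:
  phi_22 = [rho(2) - phi_11 rho(1)] / [1 - phi_11 rho(1)] = [-0.6288 - (-0.0441)(-0.0441)] / [1 - (-0.0441)(-0.0441)]
         = -0.63074481 / 0.99805519 = -0.632.
Therefore phi_{22} = -0.6320.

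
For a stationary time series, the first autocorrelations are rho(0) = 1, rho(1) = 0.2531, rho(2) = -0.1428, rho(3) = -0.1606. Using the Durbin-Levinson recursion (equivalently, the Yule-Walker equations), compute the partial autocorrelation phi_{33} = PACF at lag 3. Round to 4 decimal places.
\phi_{33} = -0.0680

The PACF at lag k is phi_{kk}, the last component of the solution
to the Yule-Walker system G_k phi = r_k where
  (G_k)_{ij} = rho(|i - j|), (r_k)_i = rho(i), i,j = 1..k.
Equivalently, Durbin-Levinson gives phi_{kk} iteratively:
  phi_{11} = rho(1)
  phi_{kk} = [rho(k) - sum_{j=1..k-1} phi_{k-1,j} rho(k-j)]
            / [1 - sum_{j=1..k-1} phi_{k-1,j} rho(j)],
  phi_{k,j} = phi_{k-1,j} - phi_{kk} phi_{k-1,k-j},  j = 1..k-1.
Step k = 1:
  phi_11 = rho(1) = 0.2531.
Step k = 2:
  phi_22 = [rho(2) - phi_11 rho(1)] / [1 - phi_11 rho(1)] = [-0.1428 - (0.2531)(0.2531)] / [1 - (0.2531)(0.2531)]
         = -0.20685961 / 0.93594039 = -0.221018.
  Update: phi_21 = phi_11 - phi_22 phi_11 = 0.2531 - (-0.221018)(0.2531) = 0.30904.
Step k = 3:
  phi_33 = [rho(3) - phi_21 rho(2) - phi_22 rho(1)] / [1 - phi_21 rho(1) - phi_22 rho(2)]
    numerator   = -0.1606 - (0.30904)(-0.1428) - (-0.221018)(0.2531) = -0.0605295
    denominator = 1 - (0.30904)(0.2531) - (-0.221018)(-0.1428) = 0.89022071
  phi_33 = -0.0605295 / 0.89022071 = -0.068.
Therefore phi_{33} = -0.0680.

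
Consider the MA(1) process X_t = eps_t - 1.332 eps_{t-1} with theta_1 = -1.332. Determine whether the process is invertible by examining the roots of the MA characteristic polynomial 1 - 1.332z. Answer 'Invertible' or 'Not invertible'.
\text{Not invertible}

The MA(q) characteristic polynomial is P(z) = 1 - 1.332z.
Invertibility requires all roots to lie outside the unit circle, i.e. |z| > 1 for every root.
This is linear in z: 1 + (-1.332) z = 0  =>  z = -1/(-1.332) = 0.750751,  |z| = 0.750751.
Moduli of all roots: 0.7508.
All moduli strictly greater than 1? No.
Verdict: Not invertible.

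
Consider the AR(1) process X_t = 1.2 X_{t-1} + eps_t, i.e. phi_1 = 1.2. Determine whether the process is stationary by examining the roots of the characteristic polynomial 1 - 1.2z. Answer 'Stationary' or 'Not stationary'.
\text{Not stationary}

The AR(p) characteristic polynomial is P(z) = 1 - 1.2z.
Stationarity requires all roots to lie outside the unit circle, i.e. |z| > 1 for every root.
This is linear in z: 1 + (-1.2) z = 0  =>  z = -1/(-1.2) = 0.833333,  |z| = 0.833333.
Moduli of all roots: 0.8333.
All moduli strictly greater than 1? No.
Verdict: Not stationary.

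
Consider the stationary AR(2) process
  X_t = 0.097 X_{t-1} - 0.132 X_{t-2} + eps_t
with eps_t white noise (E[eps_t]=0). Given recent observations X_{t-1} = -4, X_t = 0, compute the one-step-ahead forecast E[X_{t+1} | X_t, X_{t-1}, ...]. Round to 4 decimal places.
E[X_{t+1} \mid \mathcal F_t] = 0.5280

For an AR(p) model X_t = c + sum_i phi_i X_{t-i} + eps_t, the
one-step-ahead conditional mean is
  E[X_{t+1} | X_t, ...] = c + sum_i phi_i X_{t+1-i}.
Substitute known values:
  E[X_{t+1} | ...] = (0.097) * (0) + (-0.132) * (-4)
                   = 0.5280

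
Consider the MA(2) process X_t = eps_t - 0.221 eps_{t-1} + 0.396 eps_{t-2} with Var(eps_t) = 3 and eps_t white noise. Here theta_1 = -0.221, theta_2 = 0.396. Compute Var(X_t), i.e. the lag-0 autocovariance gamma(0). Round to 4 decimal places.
\gamma(0) = 3.6170

For an MA(q) process X_t = eps_t + sum_i theta_i eps_{t-i} with
Var(eps_t) = sigma^2, the variance is
  gamma(0) = sigma^2 * (1 + sum_i theta_i^2).
  sum_i theta_i^2 = (-0.221)^2 + (0.396)^2 = 0.048841 + 0.156816 = 0.205657.
  gamma(0) = 3 * (1 + 0.205657) = 3 * 1.205657 = 3.616971, which rounds to 3.6170.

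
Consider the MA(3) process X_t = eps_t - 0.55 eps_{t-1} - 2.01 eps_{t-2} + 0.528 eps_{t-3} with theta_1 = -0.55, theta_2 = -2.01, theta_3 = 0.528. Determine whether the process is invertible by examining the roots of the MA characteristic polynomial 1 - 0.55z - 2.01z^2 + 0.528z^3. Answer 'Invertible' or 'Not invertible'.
\text{Not invertible}

The MA(q) characteristic polynomial is P(z) = 1 - 0.55z - 2.01z^2 + 0.528z^3.
Invertibility requires all roots to lie outside the unit circle, i.e. |z| > 1 for every root.
Degree 3: look for a simple real root z0 first, then factor out (1 - z/z0) and solve the remaining quadratic.
Testing z0 = 0.625: P(0.625) = 1 + (-0.55)(0.625) + (-2.01)(0.625)^2 + (0.528)(0.625)^3
  = 1 + (-0.34375) + (-0.785156) + (0.128906) = 0.  So z_0 = 0.625 is a root, |z_0| = 0.625.
Divide out the factor (1 - 1.6 z) = (1 - z/z0) (since 1/z0 = 1.6):
  P(z) = (1 - 1.6 z)(1 + (1.05) z + (-0.33) z^2)
  [check: z-coef 1.05 - (1.6) = -0.55; z^2-coef -0.33 - (1.6)(1.05) = -2.01; z^3-coef -(1.6)(-0.33) = 0.528.]
Remaining roots from the quadratic factor 1 + (1.05) z + (-0.33) z^2:
  Set 1 + (1.05) z + (-0.33) z^2 = 0, i.e. a z^2 + b z + c = 0 with a = -0.33, b = 1.05, c = 1.
  Discriminant D = b^2 - 4ac = (1.05)^2 - 4*(-0.33)*1 = 1.1025 - (-1.32) = 2.4225.
  D >= 0, so the roots are real: z = (-b +/- sqrt(D)) / (2a) = (-1.05 +/- 1.556438) / (-0.66).
    z_1 = (-1.05 + 1.556438) / (-0.66) = -0.7673,   |z_1| = 0.7673.
    z_2 = (-1.05 - 1.556438) / (-0.66) = 3.9491,   |z_2| = 3.9491.
Moduli of all roots: 0.6250, 0.7673, 3.9491.
All moduli strictly greater than 1? No.
Verdict: Not invertible.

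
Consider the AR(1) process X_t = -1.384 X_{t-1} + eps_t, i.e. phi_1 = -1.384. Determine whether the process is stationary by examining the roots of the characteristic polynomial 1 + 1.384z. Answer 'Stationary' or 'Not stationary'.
\text{Not stationary}

The AR(p) characteristic polynomial is P(z) = 1 + 1.384z.
Stationarity requires all roots to lie outside the unit circle, i.e. |z| > 1 for every root.
This is linear in z: 1 + (1.384) z = 0  =>  z = -1/(1.384) = -0.722543,  |z| = 0.722543.
Moduli of all roots: 0.7225.
All moduli strictly greater than 1? No.
Verdict: Not stationary.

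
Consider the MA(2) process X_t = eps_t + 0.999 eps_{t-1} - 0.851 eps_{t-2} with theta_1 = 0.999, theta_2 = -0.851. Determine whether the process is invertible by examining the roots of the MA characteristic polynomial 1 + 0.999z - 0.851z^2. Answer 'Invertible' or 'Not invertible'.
\text{Not invertible}

The MA(q) characteristic polynomial is P(z) = 1 + 0.999z - 0.851z^2.
Invertibility requires all roots to lie outside the unit circle, i.e. |z| > 1 for every root.
Set 1 + (0.999) z + (-0.851) z^2 = 0, i.e. a z^2 + b z + c = 0 with a = -0.851, b = 0.999, c = 1.
Discriminant D = b^2 - 4ac = (0.999)^2 - 4*(-0.851)*1 = 0.998001 - (-3.404) = 4.402001.
D >= 0, so the roots are real: z = (-b +/- sqrt(D)) / (2a) = (-0.999 +/- 2.098095) / (-1.702).
  z_1 = (-0.999 + 2.098095) / (-1.702) = -0.6458,   |z_1| = 0.6458.
  z_2 = (-0.999 - 2.098095) / (-1.702) = 1.8197,   |z_2| = 1.8197.
Moduli of all roots: 0.6458, 1.8197.
All moduli strictly greater than 1? No.
Verdict: Not invertible.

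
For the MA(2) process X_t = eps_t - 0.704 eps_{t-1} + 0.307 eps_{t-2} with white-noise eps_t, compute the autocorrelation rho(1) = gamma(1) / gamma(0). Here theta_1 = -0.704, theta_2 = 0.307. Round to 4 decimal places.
\rho(1) = -0.5787

For an MA(q) process with theta_0 = 1, the autocovariance is
  gamma(k) = sigma^2 * sum_{i=0..q-k} theta_i * theta_{i+k},
and rho(k) = gamma(k) / gamma(0). Sigma^2 cancels.
  numerator   = (1)*(-0.704) + (-0.704)*(0.307) = -0.920128.
  denominator = (1)^2 + (-0.704)^2 + (0.307)^2 = 1.589865.
  rho(1) = -0.920128 / 1.589865 = -0.5787.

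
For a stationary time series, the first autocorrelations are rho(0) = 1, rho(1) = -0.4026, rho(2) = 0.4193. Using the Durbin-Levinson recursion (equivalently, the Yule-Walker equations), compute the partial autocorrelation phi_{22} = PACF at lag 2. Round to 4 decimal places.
\phi_{22} = 0.3070

The PACF at lag k is phi_{kk}, the last component of the solution
to the Yule-Walker system G_k phi = r_k where
  (G_k)_{ij} = rho(|i - j|), (r_k)_i = rho(i), i,j = 1..k.
Equivalently, Durbin-Levinson gives phi_{kk} iteratively:
  phi_{11} = rho(1)
  phi_{kk} = [rho(k) - sum_{j=1..k-1} phi_{k-1,j} rho(k-j)]
            / [1 - sum_{j=1..k-1} phi_{k-1,j} rho(j)],
  phi_{k,j} = phi_{k-1,j} - phi_{kk} phi_{k-1,k-j},  j = 1..k-1.
Step k = 1:
  phi_11 = rho(1) = -0.4026.
Step k = 2:
  phi_22 = [rho(2) - phi_11 rho(1)] / [1 - phi_11 rho(1)] = [0.4193 - (-0.4026)(-0.4026)] / [1 - (-0.4026)(-0.4026)]
         = 0.25721324 / 0.83791324 = 0.307.
Therefore phi_{22} = 0.3070.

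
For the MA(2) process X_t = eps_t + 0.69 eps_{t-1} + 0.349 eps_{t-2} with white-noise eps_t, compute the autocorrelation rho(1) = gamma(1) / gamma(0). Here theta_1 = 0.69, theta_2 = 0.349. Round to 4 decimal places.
\rho(1) = 0.5825

For an MA(q) process with theta_0 = 1, the autocovariance is
  gamma(k) = sigma^2 * sum_{i=0..q-k} theta_i * theta_{i+k},
and rho(k) = gamma(k) / gamma(0). Sigma^2 cancels.
  numerator   = (1)*(0.69) + (0.69)*(0.349) = 0.93081.
  denominator = (1)^2 + (0.69)^2 + (0.349)^2 = 1.597901.
  rho(1) = 0.93081 / 1.597901 = 0.5825.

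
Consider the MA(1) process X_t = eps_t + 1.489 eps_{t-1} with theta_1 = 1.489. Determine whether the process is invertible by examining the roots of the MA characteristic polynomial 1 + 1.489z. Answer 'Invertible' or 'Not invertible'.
\text{Not invertible}

The MA(q) characteristic polynomial is P(z) = 1 + 1.489z.
Invertibility requires all roots to lie outside the unit circle, i.e. |z| > 1 for every root.
This is linear in z: 1 + (1.489) z = 0  =>  z = -1/(1.489) = -0.671592,  |z| = 0.671592.
Moduli of all roots: 0.6716.
All moduli strictly greater than 1? No.
Verdict: Not invertible.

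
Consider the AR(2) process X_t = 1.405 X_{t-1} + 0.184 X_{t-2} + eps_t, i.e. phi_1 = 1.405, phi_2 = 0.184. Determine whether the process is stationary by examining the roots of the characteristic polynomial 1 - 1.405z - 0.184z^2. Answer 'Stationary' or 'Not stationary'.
\text{Not stationary}

The AR(p) characteristic polynomial is P(z) = 1 - 1.405z - 0.184z^2.
Stationarity requires all roots to lie outside the unit circle, i.e. |z| > 1 for every root.
Set 1 + (-1.405) z + (-0.184) z^2 = 0, i.e. a z^2 + b z + c = 0 with a = -0.184, b = -1.405, c = 1.
Discriminant D = b^2 - 4ac = (-1.405)^2 - 4*(-0.184)*1 = 1.974025 - (-0.736) = 2.710025.
D >= 0, so the roots are real: z = (-b +/- sqrt(D)) / (2a) = (1.405 +/- 1.646215) / (-0.368).
  z_1 = (1.405 + 1.646215) / (-0.368) = -8.2913,   |z_1| = 8.2913.
  z_2 = (1.405 - 1.646215) / (-0.368) = 0.6555,   |z_2| = 0.6555.
Moduli of all roots: 8.2913, 0.6555.
All moduli strictly greater than 1? No.
Verdict: Not stationary.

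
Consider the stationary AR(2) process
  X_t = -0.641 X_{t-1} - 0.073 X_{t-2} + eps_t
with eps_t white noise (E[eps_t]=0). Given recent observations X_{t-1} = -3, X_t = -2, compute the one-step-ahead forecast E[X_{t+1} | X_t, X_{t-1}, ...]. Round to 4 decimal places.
E[X_{t+1} \mid \mathcal F_t] = 1.5010

For an AR(p) model X_t = c + sum_i phi_i X_{t-i} + eps_t, the
one-step-ahead conditional mean is
  E[X_{t+1} | X_t, ...] = c + sum_i phi_i X_{t+1-i}.
Substitute known values:
  E[X_{t+1} | ...] = (-0.641) * (-2) + (-0.073) * (-3)
                   = 1.5010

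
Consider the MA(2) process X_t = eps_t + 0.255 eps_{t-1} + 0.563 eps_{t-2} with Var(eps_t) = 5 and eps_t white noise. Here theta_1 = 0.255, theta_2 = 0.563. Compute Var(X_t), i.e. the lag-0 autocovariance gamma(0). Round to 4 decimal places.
\gamma(0) = 6.9100

For an MA(q) process X_t = eps_t + sum_i theta_i eps_{t-i} with
Var(eps_t) = sigma^2, the variance is
  gamma(0) = sigma^2 * (1 + sum_i theta_i^2).
  sum_i theta_i^2 = (0.255)^2 + (0.563)^2 = 0.065025 + 0.316969 = 0.381994.
  gamma(0) = 5 * (1 + 0.381994) = 5 * 1.381994 = 6.90997, which rounds to 6.9100.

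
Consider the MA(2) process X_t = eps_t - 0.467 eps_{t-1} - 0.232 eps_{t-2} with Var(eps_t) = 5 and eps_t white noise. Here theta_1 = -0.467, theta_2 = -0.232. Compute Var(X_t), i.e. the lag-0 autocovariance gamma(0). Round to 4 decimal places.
\gamma(0) = 6.3596

For an MA(q) process X_t = eps_t + sum_i theta_i eps_{t-i} with
Var(eps_t) = sigma^2, the variance is
  gamma(0) = sigma^2 * (1 + sum_i theta_i^2).
  sum_i theta_i^2 = (-0.467)^2 + (-0.232)^2 = 0.218089 + 0.053824 = 0.271913.
  gamma(0) = 5 * (1 + 0.271913) = 5 * 1.271913 = 6.359565, which rounds to 6.3596.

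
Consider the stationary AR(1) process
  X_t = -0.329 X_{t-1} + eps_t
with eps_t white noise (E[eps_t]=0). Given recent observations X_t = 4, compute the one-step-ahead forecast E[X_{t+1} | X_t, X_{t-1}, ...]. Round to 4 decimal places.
E[X_{t+1} \mid \mathcal F_t] = -1.3160

For an AR(p) model X_t = c + sum_i phi_i X_{t-i} + eps_t, the
one-step-ahead conditional mean is
  E[X_{t+1} | X_t, ...] = c + sum_i phi_i X_{t+1-i}.
Substitute known values:
  E[X_{t+1} | ...] = (-0.329) * (4)
                   = -1.3160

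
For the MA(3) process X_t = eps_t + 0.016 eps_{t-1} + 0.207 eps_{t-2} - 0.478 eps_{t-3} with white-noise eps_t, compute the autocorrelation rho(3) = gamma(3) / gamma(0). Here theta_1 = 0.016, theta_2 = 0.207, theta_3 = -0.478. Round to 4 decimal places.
\rho(3) = -0.3759

For an MA(q) process with theta_0 = 1, the autocovariance is
  gamma(k) = sigma^2 * sum_{i=0..q-k} theta_i * theta_{i+k},
and rho(k) = gamma(k) / gamma(0). Sigma^2 cancels.
  numerator   = (1)*(-0.478) = -0.478.
  denominator = (1)^2 + (0.016)^2 + (0.207)^2 + (-0.478)^2 = 1.271589.
  rho(3) = -0.478 / 1.271589 = -0.3759.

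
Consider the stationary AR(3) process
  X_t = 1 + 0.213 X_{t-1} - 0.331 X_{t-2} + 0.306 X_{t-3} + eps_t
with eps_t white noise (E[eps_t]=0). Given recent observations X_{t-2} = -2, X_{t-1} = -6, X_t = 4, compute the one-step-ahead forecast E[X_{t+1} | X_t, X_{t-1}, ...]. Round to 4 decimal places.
E[X_{t+1} \mid \mathcal F_t] = 3.2260

For an AR(p) model X_t = c + sum_i phi_i X_{t-i} + eps_t, the
one-step-ahead conditional mean is
  E[X_{t+1} | X_t, ...] = c + sum_i phi_i X_{t+1-i}.
Substitute known values:
  E[X_{t+1} | ...] = 1 + (0.213) * (4) + (-0.331) * (-6) + (0.306) * (-2)
                   = 3.2260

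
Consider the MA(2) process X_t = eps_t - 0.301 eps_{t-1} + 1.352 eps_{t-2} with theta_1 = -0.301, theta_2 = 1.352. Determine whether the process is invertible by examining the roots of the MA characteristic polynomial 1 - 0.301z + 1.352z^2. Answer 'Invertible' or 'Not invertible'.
\text{Not invertible}

The MA(q) characteristic polynomial is P(z) = 1 - 0.301z + 1.352z^2.
Invertibility requires all roots to lie outside the unit circle, i.e. |z| > 1 for every root.
Set 1 + (-0.301) z + (1.352) z^2 = 0, i.e. a z^2 + b z + c = 0 with a = 1.352, b = -0.301, c = 1.
Discriminant D = b^2 - 4ac = (-0.301)^2 - 4*(1.352)*1 = 0.090601 - (5.408) = -5.317399.
D < 0, so the roots are the complex-conjugate pair z = (-b +/- i sqrt(-D)) / (2a) = 0.1113 +/- 0.8528i.
For a conjugate pair |z|^2 = z * conj(z) = (product of roots) = c/a = 1/(1.352) = 0.739645, so |z| = sqrt(0.739645) = 0.86 for both roots.
Moduli of all roots: 0.8600, 0.8600.
All moduli strictly greater than 1? No.
Verdict: Not invertible.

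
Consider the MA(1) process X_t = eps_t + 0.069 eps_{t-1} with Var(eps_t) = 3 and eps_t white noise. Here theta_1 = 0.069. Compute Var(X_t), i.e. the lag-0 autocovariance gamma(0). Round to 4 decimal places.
\gamma(0) = 3.0143

For an MA(q) process X_t = eps_t + sum_i theta_i eps_{t-i} with
Var(eps_t) = sigma^2, the variance is
  gamma(0) = sigma^2 * (1 + sum_i theta_i^2).
  sum_i theta_i^2 = (0.069)^2 = 0.004761.
  gamma(0) = 3 * (1 + 0.004761) = 3 * 1.004761 = 3.014283, which rounds to 3.0143.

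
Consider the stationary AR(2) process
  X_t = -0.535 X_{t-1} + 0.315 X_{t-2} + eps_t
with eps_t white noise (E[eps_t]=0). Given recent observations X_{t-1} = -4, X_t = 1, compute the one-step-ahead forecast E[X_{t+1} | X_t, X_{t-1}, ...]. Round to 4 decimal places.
E[X_{t+1} \mid \mathcal F_t] = -1.7950

For an AR(p) model X_t = c + sum_i phi_i X_{t-i} + eps_t, the
one-step-ahead conditional mean is
  E[X_{t+1} | X_t, ...] = c + sum_i phi_i X_{t+1-i}.
Substitute known values:
  E[X_{t+1} | ...] = (-0.535) * (1) + (0.315) * (-4)
                   = -1.7950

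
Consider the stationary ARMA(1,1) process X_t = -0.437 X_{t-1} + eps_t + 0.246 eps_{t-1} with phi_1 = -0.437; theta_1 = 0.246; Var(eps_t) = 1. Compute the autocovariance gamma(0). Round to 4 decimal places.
\gamma(0) = 1.0451

Multiply the model equation by X_{t-k} and take expectations. With theta_0 = psi_0 = 1 and psi_j the MA(infinity) weights, this gives
  gamma(k) - sum_i phi_i gamma(k-i) = c_k,
  c_k = sigma^2 * sum_{j=k..q} theta_j psi_{j-k}   (c_k = 0 for k > q),
using gamma(-m) = gamma(m).
psi-weights needed (psi_j = theta_j + sum_i phi_i psi_{j-i}):
  psi_1 = theta_1 + phi_1 = 0.246 + (-0.437) = -0.191
Right-hand sides:
  c_0 = sigma^2 (1 + theta_1 psi_1) = 1 * (1 + (0.246)(-0.191)) = 1 * 0.953014 = 0.953014
  c_1 = sigma^2 theta_1 = 1 * (0.246) = 0.246
  c_2 = 0
Equations for k = 0 and k = 1 (AR order 1):
  gamma(0) = phi_1 gamma(1) + c_0
  gamma(1) = phi_1 gamma(0) + c_1
Substituting the second into the first: gamma(0) (1 - phi_1^2) = c_0 + phi_1 c_1, so
  gamma(0) = (c_0 + phi_1 c_1) / (1 - phi_1^2) = (0.953014 + (-0.437)(0.246)) / (1 - (-0.437)^2) = 0.845512 / 0.809031 = 1.045092.
Therefore gamma(0) = 1.0451 (to 4 decimal places).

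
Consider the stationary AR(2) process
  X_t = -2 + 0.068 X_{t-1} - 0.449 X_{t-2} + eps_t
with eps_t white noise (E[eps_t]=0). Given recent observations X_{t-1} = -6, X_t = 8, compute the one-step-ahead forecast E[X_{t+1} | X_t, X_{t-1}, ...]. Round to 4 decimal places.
E[X_{t+1} \mid \mathcal F_t] = 1.2380

For an AR(p) model X_t = c + sum_i phi_i X_{t-i} + eps_t, the
one-step-ahead conditional mean is
  E[X_{t+1} | X_t, ...] = c + sum_i phi_i X_{t+1-i}.
Substitute known values:
  E[X_{t+1} | ...] = -2 + (0.068) * (8) + (-0.449) * (-6)
                   = 1.2380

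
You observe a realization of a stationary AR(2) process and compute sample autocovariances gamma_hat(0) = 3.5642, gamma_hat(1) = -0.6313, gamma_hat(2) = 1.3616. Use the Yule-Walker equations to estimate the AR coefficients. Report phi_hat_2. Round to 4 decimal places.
\hat\phi_{2} = 0.3620

The Yule-Walker equations for an AR(p) process read, in matrix form,
  Gamma_p phi = r_p,   with   (Gamma_p)_{ij} = gamma(|i - j|),
                       (r_p)_i = gamma(i),   i,j = 1..p.
Substitute the sample gammas (Toeplitz matrix and right-hand side of size 2):
  Gamma_p = [[3.5642, -0.6313], [-0.6313, 3.5642]]
  r_p     = [-0.6313, 1.3616]
Written out:
  3.5642 phi_1 - 0.6313 phi_2 = -0.6313
  -0.6313 phi_1 + 3.5642 phi_2 = 1.3616
Solve by Cramer's rule:
  det = gamma(0)^2 - gamma(1)^2 = (3.5642)^2 - (-0.6313)^2 = 12.70352164 - 0.39853969 = 12.30498195
  phi_hat_1 = [gamma(1) gamma(0) - gamma(1) gamma(2)] / det = [(-0.6313)(3.5642) - (-0.6313)(1.3616)] / 12.30498195 = -1.39050138 / 12.30498195 = -0.113
  phi_hat_2 = [gamma(0) gamma(2) - gamma(1)^2] / det = [(3.5642)(1.3616) - (-0.6313)^2] / 12.30498195 = 4.45447503 / 12.30498195 = 0.362
So phi_hat = [-0.1130, 0.3620].
Therefore phi_hat_2 = 0.3620.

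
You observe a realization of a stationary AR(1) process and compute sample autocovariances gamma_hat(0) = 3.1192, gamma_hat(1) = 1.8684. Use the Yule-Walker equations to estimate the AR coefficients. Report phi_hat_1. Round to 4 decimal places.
\hat\phi_{1} = 0.5990

The Yule-Walker equations for an AR(p) process read, in matrix form,
  Gamma_p phi = r_p,   with   (Gamma_p)_{ij} = gamma(|i - j|),
                       (r_p)_i = gamma(i),   i,j = 1..p.
Substitute the sample gammas (Toeplitz matrix and right-hand side of size 1):
  Gamma_p = [[3.1192]]
  r_p     = [1.8684]
With p = 1 this is the single equation gamma(0) phi_1 = gamma(1):
  phi_hat_1 = gamma(1) / gamma(0) = 1.8684 / 3.1192 = 0.5990.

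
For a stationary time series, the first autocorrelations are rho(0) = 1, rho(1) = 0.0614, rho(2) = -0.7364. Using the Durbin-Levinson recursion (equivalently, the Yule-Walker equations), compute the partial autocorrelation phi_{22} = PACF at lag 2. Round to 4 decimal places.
\phi_{22} = -0.7430

The PACF at lag k is phi_{kk}, the last component of the solution
to the Yule-Walker system G_k phi = r_k where
  (G_k)_{ij} = rho(|i - j|), (r_k)_i = rho(i), i,j = 1..k.
Equivalently, Durbin-Levinson gives phi_{kk} iteratively:
  phi_{11} = rho(1)
  phi_{kk} = [rho(k) - sum_{j=1..k-1} phi_{k-1,j} rho(k-j)]
            / [1 - sum_{j=1..k-1} phi_{k-1,j} rho(j)],
  phi_{k,j} = phi_{k-1,j} - phi_{kk} phi_{k-1,k-j},  j = 1..k-1.
Step k = 1:
  phi_11 = rho(1) = 0.0614.
Step k = 2:
  phi_22 = [rho(2) - phi_11 rho(1)] / [1 - phi_11 rho(1)] = [-0.7364 - (0.0614)(0.0614)] / [1 - (0.0614)(0.0614)]
         = -0.74016996 / 0.99623004 = -0.743.
Therefore phi_{22} = -0.7430.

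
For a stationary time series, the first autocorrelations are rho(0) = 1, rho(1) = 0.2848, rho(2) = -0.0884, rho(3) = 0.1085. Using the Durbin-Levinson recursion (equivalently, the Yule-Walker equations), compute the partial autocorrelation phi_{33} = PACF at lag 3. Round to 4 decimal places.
\phi_{33} = 0.2150

The PACF at lag k is phi_{kk}, the last component of the solution
to the Yule-Walker system G_k phi = r_k where
  (G_k)_{ij} = rho(|i - j|), (r_k)_i = rho(i), i,j = 1..k.
Equivalently, Durbin-Levinson gives phi_{kk} iteratively:
  phi_{11} = rho(1)
  phi_{kk} = [rho(k) - sum_{j=1..k-1} phi_{k-1,j} rho(k-j)]
            / [1 - sum_{j=1..k-1} phi_{k-1,j} rho(j)],
  phi_{k,j} = phi_{k-1,j} - phi_{kk} phi_{k-1,k-j},  j = 1..k-1.
Step k = 1:
  phi_11 = rho(1) = 0.2848.
Step k = 2:
  phi_22 = [rho(2) - phi_11 rho(1)] / [1 - phi_11 rho(1)] = [-0.0884 - (0.2848)(0.2848)] / [1 - (0.2848)(0.2848)]
         = -0.16951104 / 0.91888896 = -0.184474.
  Update: phi_21 = phi_11 - phi_22 phi_11 = 0.2848 - (-0.184474)(0.2848) = 0.337338.
Step k = 3:
  phi_33 = [rho(3) - phi_21 rho(2) - phi_22 rho(1)] / [1 - phi_21 rho(1) - phi_22 rho(2)]
    numerator   = 0.1085 - (0.337338)(-0.0884) - (-0.184474)(0.2848) = 0.19085886
    denominator = 1 - (0.337338)(0.2848) - (-0.184474)(-0.0884) = 0.8876186
  phi_33 = 0.19085886 / 0.8876186 = 0.215.
Therefore phi_{33} = 0.2150.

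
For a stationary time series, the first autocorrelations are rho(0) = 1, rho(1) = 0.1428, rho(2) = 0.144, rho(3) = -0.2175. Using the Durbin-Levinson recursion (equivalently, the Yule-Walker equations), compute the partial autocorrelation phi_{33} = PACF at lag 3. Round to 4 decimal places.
\phi_{33} = -0.2630

The PACF at lag k is phi_{kk}, the last component of the solution
to the Yule-Walker system G_k phi = r_k where
  (G_k)_{ij} = rho(|i - j|), (r_k)_i = rho(i), i,j = 1..k.
Equivalently, Durbin-Levinson gives phi_{kk} iteratively:
  phi_{11} = rho(1)
  phi_{kk} = [rho(k) - sum_{j=1..k-1} phi_{k-1,j} rho(k-j)]
            / [1 - sum_{j=1..k-1} phi_{k-1,j} rho(j)],
  phi_{k,j} = phi_{k-1,j} - phi_{kk} phi_{k-1,k-j},  j = 1..k-1.
Step k = 1:
  phi_11 = rho(1) = 0.1428.
Step k = 2:
  phi_22 = [rho(2) - phi_11 rho(1)] / [1 - phi_11 rho(1)] = [0.144 - (0.1428)(0.1428)] / [1 - (0.1428)(0.1428)]
         = 0.12360816 / 0.97960816 = 0.126181.
  Update: phi_21 = phi_11 - phi_22 phi_11 = 0.1428 - (0.126181)(0.1428) = 0.124781.
Step k = 3:
  phi_33 = [rho(3) - phi_21 rho(2) - phi_22 rho(1)] / [1 - phi_21 rho(1) - phi_22 rho(2)]
    numerator   = -0.2175 - (0.124781)(0.144) - (0.126181)(0.1428) = -0.25348719
    denominator = 1 - (0.124781)(0.1428) - (0.126181)(0.144) = 0.96401113
  phi_33 = -0.25348719 / 0.96401113 = -0.263.
Therefore phi_{33} = -0.2630.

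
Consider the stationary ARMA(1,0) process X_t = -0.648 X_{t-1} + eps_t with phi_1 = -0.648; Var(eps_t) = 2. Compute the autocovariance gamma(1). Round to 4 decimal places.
\gamma(1) = -2.2341

Multiply the model equation by X_{t-k} and take expectations. With theta_0 = psi_0 = 1 and psi_j the MA(infinity) weights, this gives
  gamma(k) - sum_i phi_i gamma(k-i) = c_k,
  c_k = sigma^2 * sum_{j=k..q} theta_j psi_{j-k}   (c_k = 0 for k > q),
using gamma(-m) = gamma(m).
Pure AR (q = 0): c_0 = sigma^2 = 2, c_k = 0 for k >= 1.
Equations for k = 0 and k = 1 (AR order 1):
  gamma(0) = phi_1 gamma(1) + c_0
  gamma(1) = phi_1 gamma(0) + c_1
Substituting the second into the first: gamma(0) (1 - phi_1^2) = c_0 + phi_1 c_1, so
  gamma(0) = c_0 / (1 - phi_1^2) = 2 / (1 - (-0.648)^2) = 2 / 0.580096 = 3.447705.
  gamma(1) = phi_1 gamma(0) = (-0.648)(3.447705) = -2.234113.
Therefore gamma(1) = -2.2341 (to 4 decimal places).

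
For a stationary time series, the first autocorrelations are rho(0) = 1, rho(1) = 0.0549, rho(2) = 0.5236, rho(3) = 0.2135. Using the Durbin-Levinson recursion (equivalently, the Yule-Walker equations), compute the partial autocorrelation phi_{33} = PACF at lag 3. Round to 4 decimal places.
\phi_{33} = 0.2359

The PACF at lag k is phi_{kk}, the last component of the solution
to the Yule-Walker system G_k phi = r_k where
  (G_k)_{ij} = rho(|i - j|), (r_k)_i = rho(i), i,j = 1..k.
Equivalently, Durbin-Levinson gives phi_{kk} iteratively:
  phi_{11} = rho(1)
  phi_{kk} = [rho(k) - sum_{j=1..k-1} phi_{k-1,j} rho(k-j)]
            / [1 - sum_{j=1..k-1} phi_{k-1,j} rho(j)],
  phi_{k,j} = phi_{k-1,j} - phi_{kk} phi_{k-1,k-j},  j = 1..k-1.
Step k = 1:
  phi_11 = rho(1) = 0.0549.
Step k = 2:
  phi_22 = [rho(2) - phi_11 rho(1)] / [1 - phi_11 rho(1)] = [0.5236 - (0.0549)(0.0549)] / [1 - (0.0549)(0.0549)]
         = 0.52058599 / 0.99698599 = 0.52216.
  Update: phi_21 = phi_11 - phi_22 phi_11 = 0.0549 - (0.52216)(0.0549) = 0.026233.
Step k = 3:
  phi_33 = [rho(3) - phi_21 rho(2) - phi_22 rho(1)] / [1 - phi_21 rho(1) - phi_22 rho(2)]
    numerator   = 0.2135 - (0.026233)(0.5236) - (0.52216)(0.0549) = 0.17109761
    denominator = 1 - (0.026233)(0.0549) - (0.52216)(0.5236) = 0.72515692
  phi_33 = 0.17109761 / 0.72515692 = 0.2359.
Therefore phi_{33} = 0.2359.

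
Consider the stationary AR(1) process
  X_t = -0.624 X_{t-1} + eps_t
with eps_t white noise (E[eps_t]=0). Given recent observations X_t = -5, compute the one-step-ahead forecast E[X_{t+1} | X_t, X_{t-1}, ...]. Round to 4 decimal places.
E[X_{t+1} \mid \mathcal F_t] = 3.1200

For an AR(p) model X_t = c + sum_i phi_i X_{t-i} + eps_t, the
one-step-ahead conditional mean is
  E[X_{t+1} | X_t, ...] = c + sum_i phi_i X_{t+1-i}.
Substitute known values:
  E[X_{t+1} | ...] = (-0.624) * (-5)
                   = 3.1200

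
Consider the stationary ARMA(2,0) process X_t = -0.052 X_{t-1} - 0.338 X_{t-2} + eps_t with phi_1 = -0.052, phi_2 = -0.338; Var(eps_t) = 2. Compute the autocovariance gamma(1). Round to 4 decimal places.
\gamma(1) = -0.0879

Multiply the model equation by X_{t-k} and take expectations. With theta_0 = psi_0 = 1 and psi_j the MA(infinity) weights, this gives
  gamma(k) - sum_i phi_i gamma(k-i) = c_k,
  c_k = sigma^2 * sum_{j=k..q} theta_j psi_{j-k}   (c_k = 0 for k > q),
using gamma(-m) = gamma(m).
Pure AR (q = 0): c_0 = sigma^2 = 2, c_k = 0 for k >= 1.
Equations for k = 0, 1, 2 (AR order 2, c_2 = 0):
  (E0) gamma(0) = phi_1 gamma(1) + phi_2 gamma(2) + c_0
  (E1) gamma(1) = phi_1 gamma(0) + phi_2 gamma(1) + c_1
  (E2) gamma(2) = phi_1 gamma(1) + phi_2 gamma(0)
From (E1): gamma(1) = A gamma(0) + B with
  A = phi_1 / (1 - phi_2) = -0.052 / 1.338 = -0.038864,   B = c_1 / (1 - phi_2) = 0 / 1.338 = 0.
Insert (E2) into (E0): gamma(0) (1 - phi_2^2) = phi_1 (1 + phi_2) gamma(1) + c_0.
  phi_1 (1 + phi_2) = (-0.052)(0.662) = -0.034424,   1 - phi_2^2 = 0.885756.
Replace gamma(1) by A gamma(0) + B and collect gamma(0):
  gamma(0) [0.885756 - (-0.034424)(-0.038864)] = c_0 = 2
  gamma(0) * 0.884418 = 2
  gamma(0) = 2 / 0.884418 = 2.261374.
  gamma(1) = A gamma(0) = (-0.038864)(2.261374) = -0.087886.
Therefore gamma(1) = -0.0879 (to 4 decimal places).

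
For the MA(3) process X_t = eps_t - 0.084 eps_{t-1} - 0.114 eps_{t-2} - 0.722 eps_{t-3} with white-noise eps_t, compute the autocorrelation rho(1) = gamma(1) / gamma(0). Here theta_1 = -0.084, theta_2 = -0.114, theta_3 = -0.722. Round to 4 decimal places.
\rho(1) = 0.0051

For an MA(q) process with theta_0 = 1, the autocovariance is
  gamma(k) = sigma^2 * sum_{i=0..q-k} theta_i * theta_{i+k},
and rho(k) = gamma(k) / gamma(0). Sigma^2 cancels.
  numerator   = (1)*(-0.084) + (-0.084)*(-0.114) + (-0.114)*(-0.722) = 0.007884.
  denominator = (1)^2 + (-0.084)^2 + (-0.114)^2 + (-0.722)^2 = 1.541336.
  rho(1) = 0.007884 / 1.541336 = 0.0051.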